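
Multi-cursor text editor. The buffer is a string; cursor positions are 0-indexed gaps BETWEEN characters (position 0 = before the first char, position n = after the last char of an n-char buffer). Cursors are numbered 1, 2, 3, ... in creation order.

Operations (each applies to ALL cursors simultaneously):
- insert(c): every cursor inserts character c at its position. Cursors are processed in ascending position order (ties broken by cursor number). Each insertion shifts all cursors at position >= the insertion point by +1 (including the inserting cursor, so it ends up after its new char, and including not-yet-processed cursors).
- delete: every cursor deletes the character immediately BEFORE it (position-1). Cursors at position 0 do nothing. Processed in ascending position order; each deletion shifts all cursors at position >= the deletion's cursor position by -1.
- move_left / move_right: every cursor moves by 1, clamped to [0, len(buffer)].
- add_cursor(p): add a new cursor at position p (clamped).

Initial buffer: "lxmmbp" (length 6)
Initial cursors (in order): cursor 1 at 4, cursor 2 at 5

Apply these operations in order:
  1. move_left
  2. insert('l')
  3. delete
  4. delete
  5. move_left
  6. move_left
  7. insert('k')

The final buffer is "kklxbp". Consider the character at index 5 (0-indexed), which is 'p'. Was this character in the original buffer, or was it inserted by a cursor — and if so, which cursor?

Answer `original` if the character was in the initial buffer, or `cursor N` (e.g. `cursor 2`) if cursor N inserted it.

Answer: original

Derivation:
After op 1 (move_left): buffer="lxmmbp" (len 6), cursors c1@3 c2@4, authorship ......
After op 2 (insert('l')): buffer="lxmlmlbp" (len 8), cursors c1@4 c2@6, authorship ...1.2..
After op 3 (delete): buffer="lxmmbp" (len 6), cursors c1@3 c2@4, authorship ......
After op 4 (delete): buffer="lxbp" (len 4), cursors c1@2 c2@2, authorship ....
After op 5 (move_left): buffer="lxbp" (len 4), cursors c1@1 c2@1, authorship ....
After op 6 (move_left): buffer="lxbp" (len 4), cursors c1@0 c2@0, authorship ....
After op 7 (insert('k')): buffer="kklxbp" (len 6), cursors c1@2 c2@2, authorship 12....
Authorship (.=original, N=cursor N): 1 2 . . . .
Index 5: author = original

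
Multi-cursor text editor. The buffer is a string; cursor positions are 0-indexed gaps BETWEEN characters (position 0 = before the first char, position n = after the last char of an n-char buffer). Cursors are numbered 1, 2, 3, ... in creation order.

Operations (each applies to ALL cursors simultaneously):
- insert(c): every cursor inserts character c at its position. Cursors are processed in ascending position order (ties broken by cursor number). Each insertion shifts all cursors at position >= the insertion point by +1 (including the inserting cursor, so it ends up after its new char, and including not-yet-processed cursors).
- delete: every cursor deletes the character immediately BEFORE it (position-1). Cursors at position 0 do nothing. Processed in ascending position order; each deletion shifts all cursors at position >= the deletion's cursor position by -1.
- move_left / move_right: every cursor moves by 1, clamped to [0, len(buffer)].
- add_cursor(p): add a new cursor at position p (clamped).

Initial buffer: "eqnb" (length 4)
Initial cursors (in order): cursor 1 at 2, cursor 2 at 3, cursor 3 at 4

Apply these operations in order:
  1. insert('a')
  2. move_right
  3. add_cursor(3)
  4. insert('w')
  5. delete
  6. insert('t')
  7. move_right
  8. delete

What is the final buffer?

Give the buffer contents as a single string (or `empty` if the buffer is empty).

After op 1 (insert('a')): buffer="eqanaba" (len 7), cursors c1@3 c2@5 c3@7, authorship ..1.2.3
After op 2 (move_right): buffer="eqanaba" (len 7), cursors c1@4 c2@6 c3@7, authorship ..1.2.3
After op 3 (add_cursor(3)): buffer="eqanaba" (len 7), cursors c4@3 c1@4 c2@6 c3@7, authorship ..1.2.3
After op 4 (insert('w')): buffer="eqawnwabwaw" (len 11), cursors c4@4 c1@6 c2@9 c3@11, authorship ..14.12.233
After op 5 (delete): buffer="eqanaba" (len 7), cursors c4@3 c1@4 c2@6 c3@7, authorship ..1.2.3
After op 6 (insert('t')): buffer="eqatntabtat" (len 11), cursors c4@4 c1@6 c2@9 c3@11, authorship ..14.12.233
After op 7 (move_right): buffer="eqatntabtat" (len 11), cursors c4@5 c1@7 c2@10 c3@11, authorship ..14.12.233
After op 8 (delete): buffer="eqattbt" (len 7), cursors c4@4 c1@5 c2@7 c3@7, authorship ..141.2

Answer: eqattbt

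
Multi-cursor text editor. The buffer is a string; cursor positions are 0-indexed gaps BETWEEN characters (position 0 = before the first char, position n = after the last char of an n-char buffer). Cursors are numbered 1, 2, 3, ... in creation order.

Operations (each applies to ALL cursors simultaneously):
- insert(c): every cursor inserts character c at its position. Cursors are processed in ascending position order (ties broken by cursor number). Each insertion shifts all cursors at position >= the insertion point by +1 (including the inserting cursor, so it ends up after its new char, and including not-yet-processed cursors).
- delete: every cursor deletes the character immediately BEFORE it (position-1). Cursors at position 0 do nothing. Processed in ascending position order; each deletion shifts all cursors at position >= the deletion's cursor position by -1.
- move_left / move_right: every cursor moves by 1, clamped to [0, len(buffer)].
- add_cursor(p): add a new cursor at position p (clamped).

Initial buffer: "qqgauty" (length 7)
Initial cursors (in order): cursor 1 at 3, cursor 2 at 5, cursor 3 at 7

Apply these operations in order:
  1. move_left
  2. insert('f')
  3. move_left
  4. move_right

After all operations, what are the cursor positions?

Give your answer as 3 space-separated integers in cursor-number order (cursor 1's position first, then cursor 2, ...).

After op 1 (move_left): buffer="qqgauty" (len 7), cursors c1@2 c2@4 c3@6, authorship .......
After op 2 (insert('f')): buffer="qqfgafutfy" (len 10), cursors c1@3 c2@6 c3@9, authorship ..1..2..3.
After op 3 (move_left): buffer="qqfgafutfy" (len 10), cursors c1@2 c2@5 c3@8, authorship ..1..2..3.
After op 4 (move_right): buffer="qqfgafutfy" (len 10), cursors c1@3 c2@6 c3@9, authorship ..1..2..3.

Answer: 3 6 9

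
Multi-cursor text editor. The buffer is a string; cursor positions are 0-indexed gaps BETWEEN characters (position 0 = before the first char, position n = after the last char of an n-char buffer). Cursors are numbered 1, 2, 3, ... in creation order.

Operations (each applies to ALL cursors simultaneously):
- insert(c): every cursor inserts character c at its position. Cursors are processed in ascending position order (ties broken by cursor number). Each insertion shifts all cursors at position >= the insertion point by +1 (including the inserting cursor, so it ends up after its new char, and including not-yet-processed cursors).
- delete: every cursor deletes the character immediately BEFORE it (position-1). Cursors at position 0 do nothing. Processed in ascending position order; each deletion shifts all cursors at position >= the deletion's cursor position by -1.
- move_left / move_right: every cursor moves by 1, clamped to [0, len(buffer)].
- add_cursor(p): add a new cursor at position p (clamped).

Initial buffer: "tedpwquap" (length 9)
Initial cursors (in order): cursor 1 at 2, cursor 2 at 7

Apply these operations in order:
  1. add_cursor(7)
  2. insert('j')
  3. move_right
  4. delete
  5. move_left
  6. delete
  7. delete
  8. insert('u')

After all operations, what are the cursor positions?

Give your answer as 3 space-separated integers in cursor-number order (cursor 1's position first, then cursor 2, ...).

Answer: 1 4 4

Derivation:
After op 1 (add_cursor(7)): buffer="tedpwquap" (len 9), cursors c1@2 c2@7 c3@7, authorship .........
After op 2 (insert('j')): buffer="tejdpwqujjap" (len 12), cursors c1@3 c2@10 c3@10, authorship ..1.....23..
After op 3 (move_right): buffer="tejdpwqujjap" (len 12), cursors c1@4 c2@11 c3@11, authorship ..1.....23..
After op 4 (delete): buffer="tejpwqujp" (len 9), cursors c1@3 c2@8 c3@8, authorship ..1....2.
After op 5 (move_left): buffer="tejpwqujp" (len 9), cursors c1@2 c2@7 c3@7, authorship ..1....2.
After op 6 (delete): buffer="tjpwjp" (len 6), cursors c1@1 c2@4 c3@4, authorship .1..2.
After op 7 (delete): buffer="jjp" (len 3), cursors c1@0 c2@1 c3@1, authorship 12.
After op 8 (insert('u')): buffer="ujuujp" (len 6), cursors c1@1 c2@4 c3@4, authorship 11232.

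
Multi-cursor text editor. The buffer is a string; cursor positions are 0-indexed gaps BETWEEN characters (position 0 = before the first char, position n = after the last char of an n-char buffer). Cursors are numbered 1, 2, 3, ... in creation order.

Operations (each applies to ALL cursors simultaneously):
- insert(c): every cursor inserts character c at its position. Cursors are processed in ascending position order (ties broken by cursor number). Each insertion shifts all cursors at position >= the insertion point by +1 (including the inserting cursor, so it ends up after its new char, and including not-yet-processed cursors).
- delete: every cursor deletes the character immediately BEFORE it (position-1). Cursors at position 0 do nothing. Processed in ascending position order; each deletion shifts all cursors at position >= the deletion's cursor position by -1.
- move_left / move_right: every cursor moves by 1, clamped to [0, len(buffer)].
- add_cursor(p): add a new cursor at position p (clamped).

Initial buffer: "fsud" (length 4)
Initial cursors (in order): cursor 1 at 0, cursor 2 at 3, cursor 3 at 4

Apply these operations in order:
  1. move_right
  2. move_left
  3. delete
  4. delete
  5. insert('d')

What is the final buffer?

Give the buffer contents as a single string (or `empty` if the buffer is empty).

Answer: dddd

Derivation:
After op 1 (move_right): buffer="fsud" (len 4), cursors c1@1 c2@4 c3@4, authorship ....
After op 2 (move_left): buffer="fsud" (len 4), cursors c1@0 c2@3 c3@3, authorship ....
After op 3 (delete): buffer="fd" (len 2), cursors c1@0 c2@1 c3@1, authorship ..
After op 4 (delete): buffer="d" (len 1), cursors c1@0 c2@0 c3@0, authorship .
After op 5 (insert('d')): buffer="dddd" (len 4), cursors c1@3 c2@3 c3@3, authorship 123.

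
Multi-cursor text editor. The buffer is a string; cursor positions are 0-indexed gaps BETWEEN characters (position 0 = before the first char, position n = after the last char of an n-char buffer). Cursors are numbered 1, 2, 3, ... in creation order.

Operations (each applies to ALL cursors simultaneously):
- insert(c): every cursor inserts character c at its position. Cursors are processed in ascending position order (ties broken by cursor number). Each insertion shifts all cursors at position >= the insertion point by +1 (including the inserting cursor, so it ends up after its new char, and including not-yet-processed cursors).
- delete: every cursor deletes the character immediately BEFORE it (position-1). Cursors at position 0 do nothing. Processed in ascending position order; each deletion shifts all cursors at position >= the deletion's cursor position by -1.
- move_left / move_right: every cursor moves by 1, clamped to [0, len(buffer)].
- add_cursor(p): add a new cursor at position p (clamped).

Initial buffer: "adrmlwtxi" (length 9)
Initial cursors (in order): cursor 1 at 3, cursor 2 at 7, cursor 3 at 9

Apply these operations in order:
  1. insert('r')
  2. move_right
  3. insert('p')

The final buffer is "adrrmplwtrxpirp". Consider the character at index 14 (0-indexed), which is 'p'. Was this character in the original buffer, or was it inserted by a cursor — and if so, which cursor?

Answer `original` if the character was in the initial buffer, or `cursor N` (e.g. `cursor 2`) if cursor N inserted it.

Answer: cursor 3

Derivation:
After op 1 (insert('r')): buffer="adrrmlwtrxir" (len 12), cursors c1@4 c2@9 c3@12, authorship ...1....2..3
After op 2 (move_right): buffer="adrrmlwtrxir" (len 12), cursors c1@5 c2@10 c3@12, authorship ...1....2..3
After op 3 (insert('p')): buffer="adrrmplwtrxpirp" (len 15), cursors c1@6 c2@12 c3@15, authorship ...1.1...2.2.33
Authorship (.=original, N=cursor N): . . . 1 . 1 . . . 2 . 2 . 3 3
Index 14: author = 3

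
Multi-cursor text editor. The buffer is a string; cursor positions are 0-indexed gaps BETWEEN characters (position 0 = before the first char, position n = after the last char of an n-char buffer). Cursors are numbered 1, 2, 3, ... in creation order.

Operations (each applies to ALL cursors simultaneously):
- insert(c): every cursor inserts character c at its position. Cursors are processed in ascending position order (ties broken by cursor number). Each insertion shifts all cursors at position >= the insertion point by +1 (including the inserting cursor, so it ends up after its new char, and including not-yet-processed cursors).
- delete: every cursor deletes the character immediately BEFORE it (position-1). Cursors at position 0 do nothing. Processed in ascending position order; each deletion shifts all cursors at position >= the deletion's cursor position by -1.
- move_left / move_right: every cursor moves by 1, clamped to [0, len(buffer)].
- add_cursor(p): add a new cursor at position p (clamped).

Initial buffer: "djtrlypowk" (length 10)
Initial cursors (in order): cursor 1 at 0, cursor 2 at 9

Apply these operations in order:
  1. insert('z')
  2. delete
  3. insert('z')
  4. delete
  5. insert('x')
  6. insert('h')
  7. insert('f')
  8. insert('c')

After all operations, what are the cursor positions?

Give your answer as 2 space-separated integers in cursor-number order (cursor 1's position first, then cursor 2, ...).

Answer: 4 17

Derivation:
After op 1 (insert('z')): buffer="zdjtrlypowzk" (len 12), cursors c1@1 c2@11, authorship 1.........2.
After op 2 (delete): buffer="djtrlypowk" (len 10), cursors c1@0 c2@9, authorship ..........
After op 3 (insert('z')): buffer="zdjtrlypowzk" (len 12), cursors c1@1 c2@11, authorship 1.........2.
After op 4 (delete): buffer="djtrlypowk" (len 10), cursors c1@0 c2@9, authorship ..........
After op 5 (insert('x')): buffer="xdjtrlypowxk" (len 12), cursors c1@1 c2@11, authorship 1.........2.
After op 6 (insert('h')): buffer="xhdjtrlypowxhk" (len 14), cursors c1@2 c2@13, authorship 11.........22.
After op 7 (insert('f')): buffer="xhfdjtrlypowxhfk" (len 16), cursors c1@3 c2@15, authorship 111.........222.
After op 8 (insert('c')): buffer="xhfcdjtrlypowxhfck" (len 18), cursors c1@4 c2@17, authorship 1111.........2222.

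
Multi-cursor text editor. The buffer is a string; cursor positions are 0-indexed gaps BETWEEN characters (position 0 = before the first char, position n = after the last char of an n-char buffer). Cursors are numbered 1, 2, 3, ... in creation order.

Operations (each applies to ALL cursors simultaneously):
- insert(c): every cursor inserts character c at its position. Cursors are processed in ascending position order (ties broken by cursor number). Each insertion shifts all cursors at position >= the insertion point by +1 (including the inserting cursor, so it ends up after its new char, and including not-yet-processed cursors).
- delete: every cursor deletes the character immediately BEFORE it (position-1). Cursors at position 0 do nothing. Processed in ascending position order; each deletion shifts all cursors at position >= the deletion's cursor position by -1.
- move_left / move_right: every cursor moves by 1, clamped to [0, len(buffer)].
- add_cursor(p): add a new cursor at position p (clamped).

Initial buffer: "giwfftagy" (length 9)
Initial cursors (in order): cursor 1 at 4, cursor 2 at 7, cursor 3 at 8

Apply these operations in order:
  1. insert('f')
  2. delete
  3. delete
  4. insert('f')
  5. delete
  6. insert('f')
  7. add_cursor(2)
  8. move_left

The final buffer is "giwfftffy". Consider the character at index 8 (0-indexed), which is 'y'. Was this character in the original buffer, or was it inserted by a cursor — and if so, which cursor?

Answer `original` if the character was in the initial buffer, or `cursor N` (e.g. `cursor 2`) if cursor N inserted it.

After op 1 (insert('f')): buffer="giwffftafgfy" (len 12), cursors c1@5 c2@9 c3@11, authorship ....1...2.3.
After op 2 (delete): buffer="giwfftagy" (len 9), cursors c1@4 c2@7 c3@8, authorship .........
After op 3 (delete): buffer="giwfty" (len 6), cursors c1@3 c2@5 c3@5, authorship ......
After op 4 (insert('f')): buffer="giwfftffy" (len 9), cursors c1@4 c2@8 c3@8, authorship ...1..23.
After op 5 (delete): buffer="giwfty" (len 6), cursors c1@3 c2@5 c3@5, authorship ......
After op 6 (insert('f')): buffer="giwfftffy" (len 9), cursors c1@4 c2@8 c3@8, authorship ...1..23.
After op 7 (add_cursor(2)): buffer="giwfftffy" (len 9), cursors c4@2 c1@4 c2@8 c3@8, authorship ...1..23.
After op 8 (move_left): buffer="giwfftffy" (len 9), cursors c4@1 c1@3 c2@7 c3@7, authorship ...1..23.
Authorship (.=original, N=cursor N): . . . 1 . . 2 3 .
Index 8: author = original

Answer: original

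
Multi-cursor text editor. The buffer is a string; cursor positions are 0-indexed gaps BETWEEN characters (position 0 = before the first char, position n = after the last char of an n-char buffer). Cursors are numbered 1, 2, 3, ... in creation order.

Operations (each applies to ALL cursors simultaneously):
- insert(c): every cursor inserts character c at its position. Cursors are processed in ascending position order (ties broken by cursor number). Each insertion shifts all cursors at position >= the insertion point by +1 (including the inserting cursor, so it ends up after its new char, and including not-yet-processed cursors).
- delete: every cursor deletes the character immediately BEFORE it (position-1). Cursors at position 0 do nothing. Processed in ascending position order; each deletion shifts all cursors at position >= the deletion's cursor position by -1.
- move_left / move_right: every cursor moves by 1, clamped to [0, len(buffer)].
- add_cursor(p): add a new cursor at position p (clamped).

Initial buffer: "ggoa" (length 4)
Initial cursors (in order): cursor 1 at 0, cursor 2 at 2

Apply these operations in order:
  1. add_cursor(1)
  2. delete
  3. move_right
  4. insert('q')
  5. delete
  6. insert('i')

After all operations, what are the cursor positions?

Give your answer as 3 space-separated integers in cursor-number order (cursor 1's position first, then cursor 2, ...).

Answer: 4 4 4

Derivation:
After op 1 (add_cursor(1)): buffer="ggoa" (len 4), cursors c1@0 c3@1 c2@2, authorship ....
After op 2 (delete): buffer="oa" (len 2), cursors c1@0 c2@0 c3@0, authorship ..
After op 3 (move_right): buffer="oa" (len 2), cursors c1@1 c2@1 c3@1, authorship ..
After op 4 (insert('q')): buffer="oqqqa" (len 5), cursors c1@4 c2@4 c3@4, authorship .123.
After op 5 (delete): buffer="oa" (len 2), cursors c1@1 c2@1 c3@1, authorship ..
After op 6 (insert('i')): buffer="oiiia" (len 5), cursors c1@4 c2@4 c3@4, authorship .123.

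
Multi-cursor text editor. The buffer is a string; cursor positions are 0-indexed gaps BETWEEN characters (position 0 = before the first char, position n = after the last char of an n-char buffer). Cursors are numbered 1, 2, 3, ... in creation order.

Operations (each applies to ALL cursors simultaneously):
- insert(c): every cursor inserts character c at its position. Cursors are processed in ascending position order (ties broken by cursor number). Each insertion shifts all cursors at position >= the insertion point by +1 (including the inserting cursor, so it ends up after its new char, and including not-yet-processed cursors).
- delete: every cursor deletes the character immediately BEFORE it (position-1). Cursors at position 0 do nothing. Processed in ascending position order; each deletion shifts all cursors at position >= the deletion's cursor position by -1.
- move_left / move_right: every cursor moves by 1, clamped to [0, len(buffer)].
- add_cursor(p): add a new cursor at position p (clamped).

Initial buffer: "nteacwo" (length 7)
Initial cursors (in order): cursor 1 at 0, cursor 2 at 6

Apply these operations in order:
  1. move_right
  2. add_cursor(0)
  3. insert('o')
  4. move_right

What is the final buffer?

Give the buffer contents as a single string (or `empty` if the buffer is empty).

Answer: onoteacwoo

Derivation:
After op 1 (move_right): buffer="nteacwo" (len 7), cursors c1@1 c2@7, authorship .......
After op 2 (add_cursor(0)): buffer="nteacwo" (len 7), cursors c3@0 c1@1 c2@7, authorship .......
After op 3 (insert('o')): buffer="onoteacwoo" (len 10), cursors c3@1 c1@3 c2@10, authorship 3.1......2
After op 4 (move_right): buffer="onoteacwoo" (len 10), cursors c3@2 c1@4 c2@10, authorship 3.1......2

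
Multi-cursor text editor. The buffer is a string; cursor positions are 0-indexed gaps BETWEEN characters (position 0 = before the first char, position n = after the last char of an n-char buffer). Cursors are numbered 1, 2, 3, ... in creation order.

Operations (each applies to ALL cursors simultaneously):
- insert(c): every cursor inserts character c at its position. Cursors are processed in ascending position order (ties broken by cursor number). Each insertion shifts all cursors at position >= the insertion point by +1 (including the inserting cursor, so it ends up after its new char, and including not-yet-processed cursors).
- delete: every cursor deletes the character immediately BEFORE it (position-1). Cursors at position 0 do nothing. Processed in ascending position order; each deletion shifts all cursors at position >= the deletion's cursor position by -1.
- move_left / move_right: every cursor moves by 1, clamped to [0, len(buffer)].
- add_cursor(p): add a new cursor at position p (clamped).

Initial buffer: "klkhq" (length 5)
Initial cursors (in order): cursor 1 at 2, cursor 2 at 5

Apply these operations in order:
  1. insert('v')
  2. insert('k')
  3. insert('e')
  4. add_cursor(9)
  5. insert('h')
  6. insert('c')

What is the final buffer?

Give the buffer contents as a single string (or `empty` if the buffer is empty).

Answer: klvkehckhqvhckehc

Derivation:
After op 1 (insert('v')): buffer="klvkhqv" (len 7), cursors c1@3 c2@7, authorship ..1...2
After op 2 (insert('k')): buffer="klvkkhqvk" (len 9), cursors c1@4 c2@9, authorship ..11...22
After op 3 (insert('e')): buffer="klvkekhqvke" (len 11), cursors c1@5 c2@11, authorship ..111...222
After op 4 (add_cursor(9)): buffer="klvkekhqvke" (len 11), cursors c1@5 c3@9 c2@11, authorship ..111...222
After op 5 (insert('h')): buffer="klvkehkhqvhkeh" (len 14), cursors c1@6 c3@11 c2@14, authorship ..1111...23222
After op 6 (insert('c')): buffer="klvkehckhqvhckehc" (len 17), cursors c1@7 c3@13 c2@17, authorship ..11111...2332222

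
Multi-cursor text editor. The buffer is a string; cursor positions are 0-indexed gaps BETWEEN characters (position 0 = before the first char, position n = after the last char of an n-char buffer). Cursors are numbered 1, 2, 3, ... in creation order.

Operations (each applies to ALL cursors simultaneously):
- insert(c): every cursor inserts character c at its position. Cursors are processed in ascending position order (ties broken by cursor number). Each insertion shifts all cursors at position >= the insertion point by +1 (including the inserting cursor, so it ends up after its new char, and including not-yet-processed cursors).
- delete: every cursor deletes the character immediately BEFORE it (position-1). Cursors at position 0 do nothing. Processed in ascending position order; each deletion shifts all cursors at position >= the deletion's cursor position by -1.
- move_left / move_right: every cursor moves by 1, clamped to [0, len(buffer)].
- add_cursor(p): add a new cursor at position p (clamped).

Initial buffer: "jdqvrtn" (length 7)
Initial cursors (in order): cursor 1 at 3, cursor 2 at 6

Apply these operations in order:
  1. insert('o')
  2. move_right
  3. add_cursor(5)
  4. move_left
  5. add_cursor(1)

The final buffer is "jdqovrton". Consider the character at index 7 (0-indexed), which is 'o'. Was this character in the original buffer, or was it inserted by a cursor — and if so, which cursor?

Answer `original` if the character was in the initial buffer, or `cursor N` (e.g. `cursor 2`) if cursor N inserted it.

Answer: cursor 2

Derivation:
After op 1 (insert('o')): buffer="jdqovrton" (len 9), cursors c1@4 c2@8, authorship ...1...2.
After op 2 (move_right): buffer="jdqovrton" (len 9), cursors c1@5 c2@9, authorship ...1...2.
After op 3 (add_cursor(5)): buffer="jdqovrton" (len 9), cursors c1@5 c3@5 c2@9, authorship ...1...2.
After op 4 (move_left): buffer="jdqovrton" (len 9), cursors c1@4 c3@4 c2@8, authorship ...1...2.
After op 5 (add_cursor(1)): buffer="jdqovrton" (len 9), cursors c4@1 c1@4 c3@4 c2@8, authorship ...1...2.
Authorship (.=original, N=cursor N): . . . 1 . . . 2 .
Index 7: author = 2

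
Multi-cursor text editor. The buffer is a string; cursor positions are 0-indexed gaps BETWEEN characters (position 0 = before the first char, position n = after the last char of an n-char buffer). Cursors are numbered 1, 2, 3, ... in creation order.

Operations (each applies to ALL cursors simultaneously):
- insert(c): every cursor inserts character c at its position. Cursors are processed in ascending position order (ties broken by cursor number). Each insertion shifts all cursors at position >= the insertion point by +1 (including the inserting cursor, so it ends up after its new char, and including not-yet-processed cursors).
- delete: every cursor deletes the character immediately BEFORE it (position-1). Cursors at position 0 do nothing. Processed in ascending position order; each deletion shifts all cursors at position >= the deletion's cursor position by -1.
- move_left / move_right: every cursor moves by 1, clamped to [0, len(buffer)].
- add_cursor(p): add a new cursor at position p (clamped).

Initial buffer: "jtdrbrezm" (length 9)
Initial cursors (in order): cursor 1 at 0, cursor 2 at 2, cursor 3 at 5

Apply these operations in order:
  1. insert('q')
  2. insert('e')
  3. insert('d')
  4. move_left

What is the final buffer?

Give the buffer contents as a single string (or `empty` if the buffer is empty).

Answer: qedjtqeddrbqedrezm

Derivation:
After op 1 (insert('q')): buffer="qjtqdrbqrezm" (len 12), cursors c1@1 c2@4 c3@8, authorship 1..2...3....
After op 2 (insert('e')): buffer="qejtqedrbqerezm" (len 15), cursors c1@2 c2@6 c3@11, authorship 11..22...33....
After op 3 (insert('d')): buffer="qedjtqeddrbqedrezm" (len 18), cursors c1@3 c2@8 c3@14, authorship 111..222...333....
After op 4 (move_left): buffer="qedjtqeddrbqedrezm" (len 18), cursors c1@2 c2@7 c3@13, authorship 111..222...333....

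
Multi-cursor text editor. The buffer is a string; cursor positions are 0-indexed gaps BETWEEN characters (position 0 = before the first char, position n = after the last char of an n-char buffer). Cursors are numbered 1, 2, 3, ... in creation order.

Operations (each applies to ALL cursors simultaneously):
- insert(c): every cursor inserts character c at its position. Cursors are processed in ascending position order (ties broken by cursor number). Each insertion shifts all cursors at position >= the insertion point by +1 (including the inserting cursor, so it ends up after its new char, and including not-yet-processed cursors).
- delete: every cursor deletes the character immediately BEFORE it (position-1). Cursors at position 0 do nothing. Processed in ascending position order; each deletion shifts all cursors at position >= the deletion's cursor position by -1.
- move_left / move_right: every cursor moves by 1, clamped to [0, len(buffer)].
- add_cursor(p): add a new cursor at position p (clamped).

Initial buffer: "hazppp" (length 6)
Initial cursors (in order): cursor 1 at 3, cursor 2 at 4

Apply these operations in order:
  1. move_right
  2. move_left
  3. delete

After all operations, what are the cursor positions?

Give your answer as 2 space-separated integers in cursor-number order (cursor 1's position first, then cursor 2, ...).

Answer: 2 2

Derivation:
After op 1 (move_right): buffer="hazppp" (len 6), cursors c1@4 c2@5, authorship ......
After op 2 (move_left): buffer="hazppp" (len 6), cursors c1@3 c2@4, authorship ......
After op 3 (delete): buffer="happ" (len 4), cursors c1@2 c2@2, authorship ....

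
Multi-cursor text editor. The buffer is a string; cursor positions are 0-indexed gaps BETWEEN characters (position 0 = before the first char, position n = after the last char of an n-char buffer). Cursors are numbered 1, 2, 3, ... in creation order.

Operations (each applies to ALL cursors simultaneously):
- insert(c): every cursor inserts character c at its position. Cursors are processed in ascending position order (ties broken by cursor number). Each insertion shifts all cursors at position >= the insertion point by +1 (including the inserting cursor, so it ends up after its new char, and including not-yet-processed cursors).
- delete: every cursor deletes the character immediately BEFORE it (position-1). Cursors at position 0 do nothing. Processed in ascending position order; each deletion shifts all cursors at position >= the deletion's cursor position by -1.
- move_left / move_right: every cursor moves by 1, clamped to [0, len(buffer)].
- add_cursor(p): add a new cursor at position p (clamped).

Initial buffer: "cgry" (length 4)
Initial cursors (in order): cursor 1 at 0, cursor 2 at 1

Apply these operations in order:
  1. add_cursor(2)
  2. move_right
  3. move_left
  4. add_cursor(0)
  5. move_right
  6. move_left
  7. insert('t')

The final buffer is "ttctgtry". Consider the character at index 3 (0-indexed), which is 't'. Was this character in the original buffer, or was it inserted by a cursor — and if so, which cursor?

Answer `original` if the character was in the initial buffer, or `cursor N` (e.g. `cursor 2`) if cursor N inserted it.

Answer: cursor 2

Derivation:
After op 1 (add_cursor(2)): buffer="cgry" (len 4), cursors c1@0 c2@1 c3@2, authorship ....
After op 2 (move_right): buffer="cgry" (len 4), cursors c1@1 c2@2 c3@3, authorship ....
After op 3 (move_left): buffer="cgry" (len 4), cursors c1@0 c2@1 c3@2, authorship ....
After op 4 (add_cursor(0)): buffer="cgry" (len 4), cursors c1@0 c4@0 c2@1 c3@2, authorship ....
After op 5 (move_right): buffer="cgry" (len 4), cursors c1@1 c4@1 c2@2 c3@3, authorship ....
After op 6 (move_left): buffer="cgry" (len 4), cursors c1@0 c4@0 c2@1 c3@2, authorship ....
After op 7 (insert('t')): buffer="ttctgtry" (len 8), cursors c1@2 c4@2 c2@4 c3@6, authorship 14.2.3..
Authorship (.=original, N=cursor N): 1 4 . 2 . 3 . .
Index 3: author = 2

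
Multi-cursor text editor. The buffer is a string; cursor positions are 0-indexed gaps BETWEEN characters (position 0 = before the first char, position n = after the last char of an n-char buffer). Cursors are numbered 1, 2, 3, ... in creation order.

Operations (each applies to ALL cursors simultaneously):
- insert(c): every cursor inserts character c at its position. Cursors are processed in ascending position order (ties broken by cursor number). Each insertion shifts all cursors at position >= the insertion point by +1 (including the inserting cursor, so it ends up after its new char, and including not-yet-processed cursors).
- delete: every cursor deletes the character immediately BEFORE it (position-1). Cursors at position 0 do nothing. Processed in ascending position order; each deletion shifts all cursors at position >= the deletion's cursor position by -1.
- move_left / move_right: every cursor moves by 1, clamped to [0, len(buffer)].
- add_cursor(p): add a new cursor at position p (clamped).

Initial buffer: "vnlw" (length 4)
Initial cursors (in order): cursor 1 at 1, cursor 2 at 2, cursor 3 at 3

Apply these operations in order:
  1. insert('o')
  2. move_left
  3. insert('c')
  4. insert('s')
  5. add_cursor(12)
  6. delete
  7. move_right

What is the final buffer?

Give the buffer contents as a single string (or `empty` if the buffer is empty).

After op 1 (insert('o')): buffer="vonolow" (len 7), cursors c1@2 c2@4 c3@6, authorship .1.2.3.
After op 2 (move_left): buffer="vonolow" (len 7), cursors c1@1 c2@3 c3@5, authorship .1.2.3.
After op 3 (insert('c')): buffer="vconcolcow" (len 10), cursors c1@2 c2@5 c3@8, authorship .11.22.33.
After op 4 (insert('s')): buffer="vcsoncsolcsow" (len 13), cursors c1@3 c2@7 c3@11, authorship .111.222.333.
After op 5 (add_cursor(12)): buffer="vcsoncsolcsow" (len 13), cursors c1@3 c2@7 c3@11 c4@12, authorship .111.222.333.
After op 6 (delete): buffer="vconcolcw" (len 9), cursors c1@2 c2@5 c3@8 c4@8, authorship .11.22.3.
After op 7 (move_right): buffer="vconcolcw" (len 9), cursors c1@3 c2@6 c3@9 c4@9, authorship .11.22.3.

Answer: vconcolcw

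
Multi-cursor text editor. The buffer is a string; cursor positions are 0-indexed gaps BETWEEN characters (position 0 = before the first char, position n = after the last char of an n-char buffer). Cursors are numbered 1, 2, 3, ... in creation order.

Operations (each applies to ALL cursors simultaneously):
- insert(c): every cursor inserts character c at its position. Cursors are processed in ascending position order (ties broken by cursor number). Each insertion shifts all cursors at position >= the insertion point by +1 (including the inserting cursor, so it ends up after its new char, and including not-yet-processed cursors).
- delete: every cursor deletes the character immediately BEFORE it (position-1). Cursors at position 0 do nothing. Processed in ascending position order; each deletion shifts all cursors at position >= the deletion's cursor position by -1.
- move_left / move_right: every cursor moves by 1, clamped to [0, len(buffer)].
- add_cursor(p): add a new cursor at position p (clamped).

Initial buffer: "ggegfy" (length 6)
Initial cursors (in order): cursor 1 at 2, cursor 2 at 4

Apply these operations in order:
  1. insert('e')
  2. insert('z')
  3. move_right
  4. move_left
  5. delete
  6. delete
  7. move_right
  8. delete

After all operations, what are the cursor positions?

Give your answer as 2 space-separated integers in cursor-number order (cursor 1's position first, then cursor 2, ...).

After op 1 (insert('e')): buffer="ggeegefy" (len 8), cursors c1@3 c2@6, authorship ..1..2..
After op 2 (insert('z')): buffer="ggezegezfy" (len 10), cursors c1@4 c2@8, authorship ..11..22..
After op 3 (move_right): buffer="ggezegezfy" (len 10), cursors c1@5 c2@9, authorship ..11..22..
After op 4 (move_left): buffer="ggezegezfy" (len 10), cursors c1@4 c2@8, authorship ..11..22..
After op 5 (delete): buffer="ggeegefy" (len 8), cursors c1@3 c2@6, authorship ..1..2..
After op 6 (delete): buffer="ggegfy" (len 6), cursors c1@2 c2@4, authorship ......
After op 7 (move_right): buffer="ggegfy" (len 6), cursors c1@3 c2@5, authorship ......
After op 8 (delete): buffer="gggy" (len 4), cursors c1@2 c2@3, authorship ....

Answer: 2 3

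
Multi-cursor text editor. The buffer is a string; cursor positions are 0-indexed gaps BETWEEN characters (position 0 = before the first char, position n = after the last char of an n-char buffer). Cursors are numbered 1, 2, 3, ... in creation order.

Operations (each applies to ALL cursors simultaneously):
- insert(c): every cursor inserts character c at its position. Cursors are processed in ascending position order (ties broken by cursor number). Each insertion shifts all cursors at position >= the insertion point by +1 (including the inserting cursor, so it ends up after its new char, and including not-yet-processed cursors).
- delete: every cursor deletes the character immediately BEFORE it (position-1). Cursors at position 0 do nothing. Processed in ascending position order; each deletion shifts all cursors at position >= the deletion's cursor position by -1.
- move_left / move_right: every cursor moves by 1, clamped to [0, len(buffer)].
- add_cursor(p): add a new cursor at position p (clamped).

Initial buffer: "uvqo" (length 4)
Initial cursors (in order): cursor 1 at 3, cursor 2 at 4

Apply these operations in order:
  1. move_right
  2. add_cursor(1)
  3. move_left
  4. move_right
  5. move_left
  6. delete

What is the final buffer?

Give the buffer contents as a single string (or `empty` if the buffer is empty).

Answer: uo

Derivation:
After op 1 (move_right): buffer="uvqo" (len 4), cursors c1@4 c2@4, authorship ....
After op 2 (add_cursor(1)): buffer="uvqo" (len 4), cursors c3@1 c1@4 c2@4, authorship ....
After op 3 (move_left): buffer="uvqo" (len 4), cursors c3@0 c1@3 c2@3, authorship ....
After op 4 (move_right): buffer="uvqo" (len 4), cursors c3@1 c1@4 c2@4, authorship ....
After op 5 (move_left): buffer="uvqo" (len 4), cursors c3@0 c1@3 c2@3, authorship ....
After op 6 (delete): buffer="uo" (len 2), cursors c3@0 c1@1 c2@1, authorship ..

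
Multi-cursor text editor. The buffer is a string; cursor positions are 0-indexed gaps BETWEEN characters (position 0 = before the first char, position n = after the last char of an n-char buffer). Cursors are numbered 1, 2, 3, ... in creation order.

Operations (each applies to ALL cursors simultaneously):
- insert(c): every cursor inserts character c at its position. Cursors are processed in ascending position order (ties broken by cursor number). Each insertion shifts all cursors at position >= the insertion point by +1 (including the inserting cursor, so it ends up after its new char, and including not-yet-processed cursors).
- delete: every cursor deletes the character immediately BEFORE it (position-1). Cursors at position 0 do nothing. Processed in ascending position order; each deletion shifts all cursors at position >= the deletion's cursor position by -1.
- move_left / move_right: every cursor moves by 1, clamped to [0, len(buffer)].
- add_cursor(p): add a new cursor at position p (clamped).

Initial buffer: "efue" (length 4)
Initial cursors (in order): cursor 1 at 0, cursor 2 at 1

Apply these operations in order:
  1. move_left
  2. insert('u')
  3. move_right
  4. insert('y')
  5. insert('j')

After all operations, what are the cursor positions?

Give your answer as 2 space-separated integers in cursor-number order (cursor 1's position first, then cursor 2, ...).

After op 1 (move_left): buffer="efue" (len 4), cursors c1@0 c2@0, authorship ....
After op 2 (insert('u')): buffer="uuefue" (len 6), cursors c1@2 c2@2, authorship 12....
After op 3 (move_right): buffer="uuefue" (len 6), cursors c1@3 c2@3, authorship 12....
After op 4 (insert('y')): buffer="uueyyfue" (len 8), cursors c1@5 c2@5, authorship 12.12...
After op 5 (insert('j')): buffer="uueyyjjfue" (len 10), cursors c1@7 c2@7, authorship 12.1212...

Answer: 7 7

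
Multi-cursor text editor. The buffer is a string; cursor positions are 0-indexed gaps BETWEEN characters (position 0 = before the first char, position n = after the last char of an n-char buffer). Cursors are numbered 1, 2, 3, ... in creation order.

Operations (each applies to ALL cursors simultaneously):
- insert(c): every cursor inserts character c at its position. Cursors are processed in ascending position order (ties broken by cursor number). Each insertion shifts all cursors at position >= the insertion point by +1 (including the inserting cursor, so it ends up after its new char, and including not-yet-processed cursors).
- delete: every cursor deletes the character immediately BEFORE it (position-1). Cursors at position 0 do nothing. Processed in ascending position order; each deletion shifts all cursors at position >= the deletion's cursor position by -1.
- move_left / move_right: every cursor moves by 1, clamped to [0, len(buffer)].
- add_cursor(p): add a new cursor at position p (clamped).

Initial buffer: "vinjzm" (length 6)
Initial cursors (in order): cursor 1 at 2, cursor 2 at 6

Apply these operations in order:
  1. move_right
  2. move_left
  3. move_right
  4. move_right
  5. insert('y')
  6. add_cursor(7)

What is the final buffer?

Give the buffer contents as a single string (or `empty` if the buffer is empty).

Answer: vinjyzmy

Derivation:
After op 1 (move_right): buffer="vinjzm" (len 6), cursors c1@3 c2@6, authorship ......
After op 2 (move_left): buffer="vinjzm" (len 6), cursors c1@2 c2@5, authorship ......
After op 3 (move_right): buffer="vinjzm" (len 6), cursors c1@3 c2@6, authorship ......
After op 4 (move_right): buffer="vinjzm" (len 6), cursors c1@4 c2@6, authorship ......
After op 5 (insert('y')): buffer="vinjyzmy" (len 8), cursors c1@5 c2@8, authorship ....1..2
After op 6 (add_cursor(7)): buffer="vinjyzmy" (len 8), cursors c1@5 c3@7 c2@8, authorship ....1..2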